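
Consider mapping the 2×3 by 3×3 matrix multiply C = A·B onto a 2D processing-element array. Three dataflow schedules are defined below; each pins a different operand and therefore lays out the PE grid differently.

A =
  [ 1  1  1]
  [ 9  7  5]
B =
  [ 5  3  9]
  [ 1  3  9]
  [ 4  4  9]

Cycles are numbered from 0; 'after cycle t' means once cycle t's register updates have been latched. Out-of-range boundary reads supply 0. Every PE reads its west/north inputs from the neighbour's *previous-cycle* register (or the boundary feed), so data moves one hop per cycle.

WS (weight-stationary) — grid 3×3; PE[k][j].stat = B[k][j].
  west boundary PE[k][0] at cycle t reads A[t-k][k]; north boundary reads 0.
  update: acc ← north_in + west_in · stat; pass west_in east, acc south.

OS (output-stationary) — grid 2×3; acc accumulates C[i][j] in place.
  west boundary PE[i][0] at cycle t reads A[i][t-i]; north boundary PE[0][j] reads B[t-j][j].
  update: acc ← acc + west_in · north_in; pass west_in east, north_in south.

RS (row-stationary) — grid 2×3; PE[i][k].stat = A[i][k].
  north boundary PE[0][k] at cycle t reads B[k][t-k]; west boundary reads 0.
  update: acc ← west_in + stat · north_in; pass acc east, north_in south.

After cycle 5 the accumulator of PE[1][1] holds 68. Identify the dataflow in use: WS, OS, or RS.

dataflow = OS

— WS: 3×3; PE[1][1] trace:
  after 0 — PE[1][1] acc=0, pass-E 0, pass-S 0
  after 1 — PE[1][1] acc=0, pass-E 0, pass-S 0
  after 2 — PE[1][1] acc=6, pass-E 1, pass-S 6
  after 3 — PE[1][1] acc=48, pass-E 7, pass-S 48
  after 4 — PE[1][1] acc=0, pass-E 0, pass-S 0
  after 5 — PE[1][1] acc=0, pass-E 0, pass-S 0
— OS: 2×3; PE[1][1] trace:
  after 0 — PE[1][1] acc=0, pass-E 0, pass-S 0
  after 1 — PE[1][1] acc=0, pass-E 0, pass-S 0
  after 2 — PE[1][1] acc=27, pass-E 9, pass-S 3
  after 3 — PE[1][1] acc=48, pass-E 7, pass-S 3
  after 4 — PE[1][1] acc=68, pass-E 5, pass-S 4
  after 5 — PE[1][1] acc=68, pass-E 0, pass-S 0
— RS: 2×3; PE[1][1] trace:
  after 0 — PE[1][1] acc=0, pass-E 0, pass-S 0
  after 1 — PE[1][1] acc=0, pass-E 0, pass-S 0
  after 2 — PE[1][1] acc=52, pass-E 52, pass-S 1
  after 3 — PE[1][1] acc=48, pass-E 48, pass-S 3
  after 4 — PE[1][1] acc=144, pass-E 144, pass-S 9
  after 5 — PE[1][1] acc=0, pass-E 0, pass-S 0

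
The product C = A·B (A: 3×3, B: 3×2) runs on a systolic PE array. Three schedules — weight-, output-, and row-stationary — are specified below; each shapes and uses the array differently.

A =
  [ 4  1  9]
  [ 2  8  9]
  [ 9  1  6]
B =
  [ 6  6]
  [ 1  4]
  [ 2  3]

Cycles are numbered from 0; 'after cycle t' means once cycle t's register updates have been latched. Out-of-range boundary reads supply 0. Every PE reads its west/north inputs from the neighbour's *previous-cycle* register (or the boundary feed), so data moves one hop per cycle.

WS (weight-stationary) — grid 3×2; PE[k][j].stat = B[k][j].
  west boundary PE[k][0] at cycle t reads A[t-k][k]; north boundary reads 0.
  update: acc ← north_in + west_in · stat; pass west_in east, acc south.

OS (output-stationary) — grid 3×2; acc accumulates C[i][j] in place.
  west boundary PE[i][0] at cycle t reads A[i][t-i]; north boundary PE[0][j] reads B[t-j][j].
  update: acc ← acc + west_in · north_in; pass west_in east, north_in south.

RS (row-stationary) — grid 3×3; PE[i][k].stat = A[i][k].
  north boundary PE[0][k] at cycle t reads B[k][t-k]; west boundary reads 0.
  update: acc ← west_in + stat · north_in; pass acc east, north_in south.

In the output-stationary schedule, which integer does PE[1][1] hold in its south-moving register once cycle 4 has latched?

OS (3×2). Following PE[1][1] plus its west/north inputs:
  [0] (0,1) acc=0 (h:0 v:0)
  [0] (1,0) acc=0 (h:0 v:0)
  [0] (1,1) acc=0 (h:0 v:0)
  [1] (0,1) acc=24 (h:4 v:6)
  [1] (1,0) acc=12 (h:2 v:6)
  [1] (1,1) acc=0 (h:0 v:0)
  [2] (0,1) acc=28 (h:1 v:4)
  [2] (1,0) acc=20 (h:8 v:1)
  [2] (1,1) acc=12 (h:2 v:6)
  [3] (0,1) acc=55 (h:9 v:3)
  [3] (1,0) acc=38 (h:9 v:2)
  [3] (1,1) acc=44 (h:8 v:4)
  [4] (0,1) acc=55 (h:0 v:0)
  [4] (1,0) acc=38 (h:0 v:0)
  [4] (1,1) acc=71 (h:9 v:3)

register = 3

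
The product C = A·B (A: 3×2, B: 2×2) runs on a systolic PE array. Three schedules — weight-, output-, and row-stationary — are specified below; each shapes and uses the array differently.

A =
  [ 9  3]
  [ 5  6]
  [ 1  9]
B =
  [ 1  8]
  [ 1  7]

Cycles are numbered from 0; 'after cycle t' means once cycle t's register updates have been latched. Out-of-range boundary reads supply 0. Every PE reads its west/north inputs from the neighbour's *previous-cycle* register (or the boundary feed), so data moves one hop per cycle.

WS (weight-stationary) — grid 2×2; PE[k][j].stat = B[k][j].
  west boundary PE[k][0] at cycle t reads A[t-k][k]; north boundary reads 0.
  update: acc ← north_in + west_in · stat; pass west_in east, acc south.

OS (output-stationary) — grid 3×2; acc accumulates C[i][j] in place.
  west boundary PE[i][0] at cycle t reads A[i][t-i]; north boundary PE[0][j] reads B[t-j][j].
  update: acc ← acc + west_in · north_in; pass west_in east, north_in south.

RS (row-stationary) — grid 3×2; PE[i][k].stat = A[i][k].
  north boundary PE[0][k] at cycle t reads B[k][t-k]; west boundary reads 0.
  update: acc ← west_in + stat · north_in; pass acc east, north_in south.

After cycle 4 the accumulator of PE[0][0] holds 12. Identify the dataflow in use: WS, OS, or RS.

WS [2×2] PE[0][0] across cycles:
  after 0 — PE[0][0] acc=9, pass-E 9, pass-S 9
  after 1 — PE[0][0] acc=5, pass-E 5, pass-S 5
  after 2 — PE[0][0] acc=1, pass-E 1, pass-S 1
  after 3 — PE[0][0] acc=0, pass-E 0, pass-S 0
  after 4 — PE[0][0] acc=0, pass-E 0, pass-S 0
OS [3×2] PE[0][0] across cycles:
  after 0 — PE[0][0] acc=9, pass-E 9, pass-S 1
  after 1 — PE[0][0] acc=12, pass-E 3, pass-S 1
  after 2 — PE[0][0] acc=12, pass-E 0, pass-S 0
  after 3 — PE[0][0] acc=12, pass-E 0, pass-S 0
  after 4 — PE[0][0] acc=12, pass-E 0, pass-S 0
RS [3×2] PE[0][0] across cycles:
  after 0 — PE[0][0] acc=9, pass-E 9, pass-S 1
  after 1 — PE[0][0] acc=72, pass-E 72, pass-S 8
  after 2 — PE[0][0] acc=0, pass-E 0, pass-S 0
  after 3 — PE[0][0] acc=0, pass-E 0, pass-S 0
  after 4 — PE[0][0] acc=0, pass-E 0, pass-S 0

dataflow = OS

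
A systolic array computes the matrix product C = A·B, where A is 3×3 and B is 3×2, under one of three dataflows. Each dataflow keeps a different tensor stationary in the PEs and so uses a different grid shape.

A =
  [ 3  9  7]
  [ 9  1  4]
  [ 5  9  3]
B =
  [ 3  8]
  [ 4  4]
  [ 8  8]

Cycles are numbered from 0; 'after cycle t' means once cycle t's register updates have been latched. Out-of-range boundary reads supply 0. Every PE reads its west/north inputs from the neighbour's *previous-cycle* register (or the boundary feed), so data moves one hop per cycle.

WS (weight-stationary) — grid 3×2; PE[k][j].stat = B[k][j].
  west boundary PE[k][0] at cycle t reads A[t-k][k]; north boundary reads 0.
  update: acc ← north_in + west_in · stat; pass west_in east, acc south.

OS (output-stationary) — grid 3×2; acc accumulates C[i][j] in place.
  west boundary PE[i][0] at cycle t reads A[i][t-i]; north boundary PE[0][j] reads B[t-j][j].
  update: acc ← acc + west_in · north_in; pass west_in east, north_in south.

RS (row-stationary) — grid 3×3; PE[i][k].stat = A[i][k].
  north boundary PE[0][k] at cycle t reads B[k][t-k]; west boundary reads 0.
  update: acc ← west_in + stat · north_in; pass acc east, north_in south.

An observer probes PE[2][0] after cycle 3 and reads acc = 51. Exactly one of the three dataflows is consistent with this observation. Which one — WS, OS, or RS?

Under WS (3×2), PE[2][0]:
  step 0 · PE2,0: acc=0; fwd→0 fwd↓0
  step 1 · PE2,0: acc=0; fwd→0 fwd↓0
  step 2 · PE2,0: acc=101; fwd→7 fwd↓101
  step 3 · PE2,0: acc=63; fwd→4 fwd↓63
Under OS (3×2), PE[2][0]:
  step 0 · PE2,0: acc=0; fwd→0 fwd↓0
  step 1 · PE2,0: acc=0; fwd→0 fwd↓0
  step 2 · PE2,0: acc=15; fwd→5 fwd↓3
  step 3 · PE2,0: acc=51; fwd→9 fwd↓4
Under RS (3×3), PE[2][0]:
  step 0 · PE2,0: acc=0; fwd→0 fwd↓0
  step 1 · PE2,0: acc=0; fwd→0 fwd↓0
  step 2 · PE2,0: acc=15; fwd→15 fwd↓3
  step 3 · PE2,0: acc=40; fwd→40 fwd↓8

dataflow = OS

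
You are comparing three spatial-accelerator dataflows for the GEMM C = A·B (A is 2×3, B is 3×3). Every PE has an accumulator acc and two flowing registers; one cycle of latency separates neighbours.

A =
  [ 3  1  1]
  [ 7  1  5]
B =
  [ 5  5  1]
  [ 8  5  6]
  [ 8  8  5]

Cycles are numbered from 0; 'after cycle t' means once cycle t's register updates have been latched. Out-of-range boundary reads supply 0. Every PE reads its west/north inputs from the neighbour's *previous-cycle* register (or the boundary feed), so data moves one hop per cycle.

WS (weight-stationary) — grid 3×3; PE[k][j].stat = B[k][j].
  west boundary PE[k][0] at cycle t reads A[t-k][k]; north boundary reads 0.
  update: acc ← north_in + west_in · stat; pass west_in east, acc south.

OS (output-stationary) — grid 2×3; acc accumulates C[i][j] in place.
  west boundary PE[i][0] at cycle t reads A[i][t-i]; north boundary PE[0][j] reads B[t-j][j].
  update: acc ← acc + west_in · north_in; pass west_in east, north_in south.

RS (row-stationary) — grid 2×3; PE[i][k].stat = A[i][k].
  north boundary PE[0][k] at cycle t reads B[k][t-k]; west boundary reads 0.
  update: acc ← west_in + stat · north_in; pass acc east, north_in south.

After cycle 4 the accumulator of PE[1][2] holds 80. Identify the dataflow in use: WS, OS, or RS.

dataflow = RS

— WS: 3×3; PE[1][2] trace:
  c0 r1c2: 0 / 0 / 0
  c1 r1c2: 0 / 0 / 0
  c2 r1c2: 0 / 0 / 0
  c3 r1c2: 9 / 1 / 9
  c4 r1c2: 13 / 1 / 13
— OS: 2×3; PE[1][2] trace:
  c0 r1c2: 0 / 0 / 0
  c1 r1c2: 0 / 0 / 0
  c2 r1c2: 0 / 0 / 0
  c3 r1c2: 7 / 7 / 1
  c4 r1c2: 13 / 1 / 6
— RS: 2×3; PE[1][2] trace:
  c0 r1c2: 0 / 0 / 0
  c1 r1c2: 0 / 0 / 0
  c2 r1c2: 0 / 0 / 0
  c3 r1c2: 83 / 83 / 8
  c4 r1c2: 80 / 80 / 8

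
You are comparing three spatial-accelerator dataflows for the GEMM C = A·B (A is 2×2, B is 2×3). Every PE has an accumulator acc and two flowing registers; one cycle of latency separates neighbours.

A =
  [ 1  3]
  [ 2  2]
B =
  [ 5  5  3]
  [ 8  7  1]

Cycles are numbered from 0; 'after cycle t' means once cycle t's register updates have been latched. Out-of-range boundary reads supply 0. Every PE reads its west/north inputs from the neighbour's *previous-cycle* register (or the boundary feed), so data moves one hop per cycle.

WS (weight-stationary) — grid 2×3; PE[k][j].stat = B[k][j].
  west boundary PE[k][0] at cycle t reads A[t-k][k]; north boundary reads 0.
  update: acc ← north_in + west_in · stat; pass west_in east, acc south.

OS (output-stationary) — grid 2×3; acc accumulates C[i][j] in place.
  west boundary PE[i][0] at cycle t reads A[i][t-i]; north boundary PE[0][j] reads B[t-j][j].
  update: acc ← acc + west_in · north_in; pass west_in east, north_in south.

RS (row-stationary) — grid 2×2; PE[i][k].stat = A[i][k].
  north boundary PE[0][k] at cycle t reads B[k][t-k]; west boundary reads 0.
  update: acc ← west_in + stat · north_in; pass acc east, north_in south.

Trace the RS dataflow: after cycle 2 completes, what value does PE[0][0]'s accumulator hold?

PE[0][0].acc = 3

RS 2×2: PE[0][0] cycle-by-cycle (with neighbour feeds):
  [0] (0,0) acc=5 (h:5 v:5)
  [1] (0,0) acc=5 (h:5 v:5)
  [2] (0,0) acc=3 (h:3 v:3)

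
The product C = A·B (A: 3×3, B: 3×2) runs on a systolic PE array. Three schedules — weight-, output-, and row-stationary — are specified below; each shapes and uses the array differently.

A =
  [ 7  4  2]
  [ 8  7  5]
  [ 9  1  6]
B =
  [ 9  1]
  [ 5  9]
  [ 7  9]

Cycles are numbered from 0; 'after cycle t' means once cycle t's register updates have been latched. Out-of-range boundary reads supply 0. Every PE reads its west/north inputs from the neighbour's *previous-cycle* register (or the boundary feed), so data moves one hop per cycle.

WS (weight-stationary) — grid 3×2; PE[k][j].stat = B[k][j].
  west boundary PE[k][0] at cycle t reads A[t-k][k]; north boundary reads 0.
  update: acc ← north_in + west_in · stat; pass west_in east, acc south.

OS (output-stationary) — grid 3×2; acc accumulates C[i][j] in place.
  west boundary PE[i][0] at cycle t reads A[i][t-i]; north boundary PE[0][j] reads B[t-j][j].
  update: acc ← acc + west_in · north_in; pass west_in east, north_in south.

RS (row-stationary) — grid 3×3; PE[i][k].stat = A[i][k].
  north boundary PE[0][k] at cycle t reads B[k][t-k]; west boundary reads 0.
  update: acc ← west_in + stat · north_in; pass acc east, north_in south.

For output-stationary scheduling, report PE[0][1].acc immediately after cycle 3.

PE[0][1].acc = 61

OS 3×2: PE[0][1] cycle-by-cycle (with neighbour feeds):
  0: (0,0).acc=63  regs=<7,9>
  0: (0,1).acc=0  regs=<0,0>
  1: (0,0).acc=83  regs=<4,5>
  1: (0,1).acc=7  regs=<7,1>
  2: (0,0).acc=97  regs=<2,7>
  2: (0,1).acc=43  regs=<4,9>
  3: (0,0).acc=97  regs=<0,0>
  3: (0,1).acc=61  regs=<2,9>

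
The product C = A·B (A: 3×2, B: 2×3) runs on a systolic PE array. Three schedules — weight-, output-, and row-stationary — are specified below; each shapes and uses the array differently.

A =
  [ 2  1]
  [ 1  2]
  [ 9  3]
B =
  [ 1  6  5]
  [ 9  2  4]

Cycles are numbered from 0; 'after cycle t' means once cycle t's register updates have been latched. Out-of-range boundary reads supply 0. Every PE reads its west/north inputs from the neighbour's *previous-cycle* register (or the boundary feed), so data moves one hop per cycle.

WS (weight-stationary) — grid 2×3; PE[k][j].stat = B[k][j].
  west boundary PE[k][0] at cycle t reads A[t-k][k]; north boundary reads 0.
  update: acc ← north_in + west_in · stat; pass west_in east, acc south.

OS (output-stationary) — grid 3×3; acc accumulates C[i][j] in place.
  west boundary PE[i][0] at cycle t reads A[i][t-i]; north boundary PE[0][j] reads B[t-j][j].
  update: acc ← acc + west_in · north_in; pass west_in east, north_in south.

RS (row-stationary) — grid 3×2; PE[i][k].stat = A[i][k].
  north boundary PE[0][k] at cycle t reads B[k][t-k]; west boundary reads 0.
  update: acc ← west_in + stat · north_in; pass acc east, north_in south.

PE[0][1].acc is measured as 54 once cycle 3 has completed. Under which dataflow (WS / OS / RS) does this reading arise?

dataflow = WS

WS (2×3 grid), PE[0][1]:
  c0 r0c1: 0 / 0 / 0
  c1 r0c1: 12 / 2 / 12
  c2 r0c1: 6 / 1 / 6
  c3 r0c1: 54 / 9 / 54
OS (3×3 grid), PE[0][1]:
  c0 r0c1: 0 / 0 / 0
  c1 r0c1: 12 / 2 / 6
  c2 r0c1: 14 / 1 / 2
  c3 r0c1: 14 / 0 / 0
RS (3×2 grid), PE[0][1]:
  c0 r0c1: 0 / 0 / 0
  c1 r0c1: 11 / 11 / 9
  c2 r0c1: 14 / 14 / 2
  c3 r0c1: 14 / 14 / 4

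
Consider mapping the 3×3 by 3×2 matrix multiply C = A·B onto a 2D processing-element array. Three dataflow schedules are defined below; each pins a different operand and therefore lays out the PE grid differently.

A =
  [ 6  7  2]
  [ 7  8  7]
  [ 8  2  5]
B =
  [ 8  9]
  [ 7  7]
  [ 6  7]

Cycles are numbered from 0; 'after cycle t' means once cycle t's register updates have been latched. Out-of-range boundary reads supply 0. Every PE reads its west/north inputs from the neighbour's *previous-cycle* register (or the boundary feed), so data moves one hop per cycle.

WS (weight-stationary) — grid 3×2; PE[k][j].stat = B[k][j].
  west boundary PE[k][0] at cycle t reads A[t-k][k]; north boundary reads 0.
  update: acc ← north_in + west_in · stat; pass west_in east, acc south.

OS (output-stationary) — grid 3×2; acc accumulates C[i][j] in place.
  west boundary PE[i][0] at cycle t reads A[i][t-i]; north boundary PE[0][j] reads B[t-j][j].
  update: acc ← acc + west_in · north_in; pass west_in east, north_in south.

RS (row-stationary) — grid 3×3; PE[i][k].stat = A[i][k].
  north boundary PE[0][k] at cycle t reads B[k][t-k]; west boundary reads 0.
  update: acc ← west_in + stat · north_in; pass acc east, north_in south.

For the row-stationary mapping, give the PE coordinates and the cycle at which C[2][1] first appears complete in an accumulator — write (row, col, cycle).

RS — PE[2][2] is where C[2][1] collects:
  c0 r2c2: 0 / 0 / 0
  c1 r2c2: 0 / 0 / 0
  c2 r2c2: 0 / 0 / 0
  c3 r2c2: 0 / 0 / 0
  c4 r2c2: 108 / 108 / 6
  c5 r2c2: 121 / 121 / 7

(row, col, cycle) = (2, 2, 5)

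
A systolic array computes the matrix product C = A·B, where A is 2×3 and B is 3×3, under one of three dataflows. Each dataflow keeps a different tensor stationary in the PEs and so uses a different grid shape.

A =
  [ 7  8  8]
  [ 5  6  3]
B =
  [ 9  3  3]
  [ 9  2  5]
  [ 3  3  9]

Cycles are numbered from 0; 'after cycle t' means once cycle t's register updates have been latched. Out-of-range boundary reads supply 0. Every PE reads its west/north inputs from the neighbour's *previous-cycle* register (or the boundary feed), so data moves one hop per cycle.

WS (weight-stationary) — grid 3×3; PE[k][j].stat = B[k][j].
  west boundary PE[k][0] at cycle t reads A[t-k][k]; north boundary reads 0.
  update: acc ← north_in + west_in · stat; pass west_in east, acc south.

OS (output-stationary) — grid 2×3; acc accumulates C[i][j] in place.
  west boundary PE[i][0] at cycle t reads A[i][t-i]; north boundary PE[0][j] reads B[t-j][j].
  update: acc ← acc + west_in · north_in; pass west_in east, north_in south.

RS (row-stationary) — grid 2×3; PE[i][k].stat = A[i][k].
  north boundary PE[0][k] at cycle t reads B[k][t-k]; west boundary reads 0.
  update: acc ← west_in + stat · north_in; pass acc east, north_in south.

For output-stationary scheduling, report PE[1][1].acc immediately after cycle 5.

PE[1][1].acc = 36

OS 2×3: PE[1][1] cycle-by-cycle (with neighbour feeds):
  @0  [0,1]  acc 0  |  →0  ↓0
  @0  [1,0]  acc 0  |  →0  ↓0
  @0  [1,1]  acc 0  |  →0  ↓0
  @1  [0,1]  acc 21  |  →7  ↓3
  @1  [1,0]  acc 45  |  →5  ↓9
  @1  [1,1]  acc 0  |  →0  ↓0
  @2  [0,1]  acc 37  |  →8  ↓2
  @2  [1,0]  acc 99  |  →6  ↓9
  @2  [1,1]  acc 15  |  →5  ↓3
  @3  [0,1]  acc 61  |  →8  ↓3
  @3  [1,0]  acc 108  |  →3  ↓3
  @3  [1,1]  acc 27  |  →6  ↓2
  @4  [0,1]  acc 61  |  →0  ↓0
  @4  [1,0]  acc 108  |  →0  ↓0
  @4  [1,1]  acc 36  |  →3  ↓3
  @5  [0,1]  acc 61  |  →0  ↓0
  @5  [1,0]  acc 108  |  →0  ↓0
  @5  [1,1]  acc 36  |  →0  ↓0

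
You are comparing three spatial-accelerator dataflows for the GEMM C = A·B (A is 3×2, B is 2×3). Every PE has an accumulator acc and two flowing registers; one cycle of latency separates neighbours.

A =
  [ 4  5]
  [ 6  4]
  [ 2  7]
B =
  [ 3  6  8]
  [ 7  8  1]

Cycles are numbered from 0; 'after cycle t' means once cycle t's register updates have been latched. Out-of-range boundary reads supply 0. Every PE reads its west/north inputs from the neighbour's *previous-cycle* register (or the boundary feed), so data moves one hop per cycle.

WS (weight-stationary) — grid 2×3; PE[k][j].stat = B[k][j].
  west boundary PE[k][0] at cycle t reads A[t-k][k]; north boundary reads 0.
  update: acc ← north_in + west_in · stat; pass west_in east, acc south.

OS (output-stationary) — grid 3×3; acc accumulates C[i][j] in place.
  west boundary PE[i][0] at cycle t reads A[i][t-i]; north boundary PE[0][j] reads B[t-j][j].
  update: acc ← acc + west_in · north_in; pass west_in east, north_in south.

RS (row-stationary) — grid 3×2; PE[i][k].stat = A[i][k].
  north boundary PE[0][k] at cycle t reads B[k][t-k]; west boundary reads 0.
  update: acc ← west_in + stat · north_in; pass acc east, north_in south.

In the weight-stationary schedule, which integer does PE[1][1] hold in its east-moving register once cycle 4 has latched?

register = 7

WS 2×3: PE[1][1] cycle-by-cycle (with neighbour feeds):
  @0  [0,1]  acc 0  |  →0  ↓0
  @0  [1,0]  acc 0  |  →0  ↓0
  @0  [1,1]  acc 0  |  →0  ↓0
  @1  [0,1]  acc 24  |  →4  ↓24
  @1  [1,0]  acc 47  |  →5  ↓47
  @1  [1,1]  acc 0  |  →0  ↓0
  @2  [0,1]  acc 36  |  →6  ↓36
  @2  [1,0]  acc 46  |  →4  ↓46
  @2  [1,1]  acc 64  |  →5  ↓64
  @3  [0,1]  acc 12  |  →2  ↓12
  @3  [1,0]  acc 55  |  →7  ↓55
  @3  [1,1]  acc 68  |  →4  ↓68
  @4  [0,1]  acc 0  |  →0  ↓0
  @4  [1,0]  acc 0  |  →0  ↓0
  @4  [1,1]  acc 68  |  →7  ↓68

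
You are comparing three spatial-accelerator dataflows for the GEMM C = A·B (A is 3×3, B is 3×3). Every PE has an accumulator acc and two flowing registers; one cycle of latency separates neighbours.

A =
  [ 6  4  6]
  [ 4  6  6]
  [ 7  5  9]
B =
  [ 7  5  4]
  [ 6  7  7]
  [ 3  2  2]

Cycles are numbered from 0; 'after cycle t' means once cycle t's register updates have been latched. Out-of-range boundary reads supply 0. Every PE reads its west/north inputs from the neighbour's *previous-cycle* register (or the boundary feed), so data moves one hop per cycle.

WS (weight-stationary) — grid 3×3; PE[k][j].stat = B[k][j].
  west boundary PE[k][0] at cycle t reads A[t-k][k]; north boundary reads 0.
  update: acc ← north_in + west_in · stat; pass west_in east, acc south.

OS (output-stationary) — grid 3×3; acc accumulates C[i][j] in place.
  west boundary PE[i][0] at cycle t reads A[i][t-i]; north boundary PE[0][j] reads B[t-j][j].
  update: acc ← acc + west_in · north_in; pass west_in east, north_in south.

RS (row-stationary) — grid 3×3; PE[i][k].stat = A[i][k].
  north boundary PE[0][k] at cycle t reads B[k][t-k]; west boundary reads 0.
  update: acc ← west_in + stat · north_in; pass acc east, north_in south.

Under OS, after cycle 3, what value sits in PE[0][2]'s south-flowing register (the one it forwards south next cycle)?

OS (3×3). Following PE[0][2] plus its west/north inputs:
  after 0 — PE[0][1] acc=0, pass-E 0, pass-S 0
  after 0 — PE[0][2] acc=0, pass-E 0, pass-S 0
  after 1 — PE[0][1] acc=30, pass-E 6, pass-S 5
  after 1 — PE[0][2] acc=0, pass-E 0, pass-S 0
  after 2 — PE[0][1] acc=58, pass-E 4, pass-S 7
  after 2 — PE[0][2] acc=24, pass-E 6, pass-S 4
  after 3 — PE[0][1] acc=70, pass-E 6, pass-S 2
  after 3 — PE[0][2] acc=52, pass-E 4, pass-S 7

register = 7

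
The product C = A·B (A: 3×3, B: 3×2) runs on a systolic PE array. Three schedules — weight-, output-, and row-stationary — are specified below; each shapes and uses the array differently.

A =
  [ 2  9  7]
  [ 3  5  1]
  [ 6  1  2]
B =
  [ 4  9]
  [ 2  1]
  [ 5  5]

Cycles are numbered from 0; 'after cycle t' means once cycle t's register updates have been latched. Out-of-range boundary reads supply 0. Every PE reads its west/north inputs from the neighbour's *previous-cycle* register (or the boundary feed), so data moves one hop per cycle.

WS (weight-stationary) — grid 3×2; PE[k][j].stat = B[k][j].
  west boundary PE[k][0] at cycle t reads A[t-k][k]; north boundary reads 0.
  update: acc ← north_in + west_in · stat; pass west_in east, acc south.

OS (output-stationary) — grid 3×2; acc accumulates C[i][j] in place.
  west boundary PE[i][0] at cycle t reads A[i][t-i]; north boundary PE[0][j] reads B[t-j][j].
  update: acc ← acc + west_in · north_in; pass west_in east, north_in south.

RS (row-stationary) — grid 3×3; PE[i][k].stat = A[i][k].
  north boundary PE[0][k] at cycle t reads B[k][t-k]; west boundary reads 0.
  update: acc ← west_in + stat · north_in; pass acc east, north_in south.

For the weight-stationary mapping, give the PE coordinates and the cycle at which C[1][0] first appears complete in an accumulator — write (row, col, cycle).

Under WS, C[1][0] lands at PE[2][0]:
  0: (2,0).acc=0  regs=<0,0>
  1: (2,0).acc=0  regs=<0,0>
  2: (2,0).acc=61  regs=<7,61>
  3: (2,0).acc=27  regs=<1,27>

(row, col, cycle) = (2, 0, 3)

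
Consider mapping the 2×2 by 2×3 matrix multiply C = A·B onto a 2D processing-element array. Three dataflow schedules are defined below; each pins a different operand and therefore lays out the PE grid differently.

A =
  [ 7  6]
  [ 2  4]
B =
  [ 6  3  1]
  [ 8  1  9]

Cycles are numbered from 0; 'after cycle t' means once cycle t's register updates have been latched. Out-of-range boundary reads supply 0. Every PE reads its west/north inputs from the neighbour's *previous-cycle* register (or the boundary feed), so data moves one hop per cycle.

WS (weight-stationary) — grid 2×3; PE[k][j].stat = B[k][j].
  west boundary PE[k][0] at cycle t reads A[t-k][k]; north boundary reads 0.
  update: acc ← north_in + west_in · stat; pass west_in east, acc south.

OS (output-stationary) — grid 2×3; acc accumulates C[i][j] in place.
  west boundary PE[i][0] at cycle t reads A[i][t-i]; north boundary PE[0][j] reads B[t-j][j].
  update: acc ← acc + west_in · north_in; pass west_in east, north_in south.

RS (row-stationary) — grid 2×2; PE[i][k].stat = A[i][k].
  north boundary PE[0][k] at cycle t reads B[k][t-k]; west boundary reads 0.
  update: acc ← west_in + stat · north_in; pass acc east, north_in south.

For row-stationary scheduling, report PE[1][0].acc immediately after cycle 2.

RS 2×2: PE[1][0] cycle-by-cycle (with neighbour feeds):
  c0 r0c0: 42 / 42 / 6
  c0 r1c0: 0 / 0 / 0
  c1 r0c0: 21 / 21 / 3
  c1 r1c0: 12 / 12 / 6
  c2 r0c0: 7 / 7 / 1
  c2 r1c0: 6 / 6 / 3

PE[1][0].acc = 6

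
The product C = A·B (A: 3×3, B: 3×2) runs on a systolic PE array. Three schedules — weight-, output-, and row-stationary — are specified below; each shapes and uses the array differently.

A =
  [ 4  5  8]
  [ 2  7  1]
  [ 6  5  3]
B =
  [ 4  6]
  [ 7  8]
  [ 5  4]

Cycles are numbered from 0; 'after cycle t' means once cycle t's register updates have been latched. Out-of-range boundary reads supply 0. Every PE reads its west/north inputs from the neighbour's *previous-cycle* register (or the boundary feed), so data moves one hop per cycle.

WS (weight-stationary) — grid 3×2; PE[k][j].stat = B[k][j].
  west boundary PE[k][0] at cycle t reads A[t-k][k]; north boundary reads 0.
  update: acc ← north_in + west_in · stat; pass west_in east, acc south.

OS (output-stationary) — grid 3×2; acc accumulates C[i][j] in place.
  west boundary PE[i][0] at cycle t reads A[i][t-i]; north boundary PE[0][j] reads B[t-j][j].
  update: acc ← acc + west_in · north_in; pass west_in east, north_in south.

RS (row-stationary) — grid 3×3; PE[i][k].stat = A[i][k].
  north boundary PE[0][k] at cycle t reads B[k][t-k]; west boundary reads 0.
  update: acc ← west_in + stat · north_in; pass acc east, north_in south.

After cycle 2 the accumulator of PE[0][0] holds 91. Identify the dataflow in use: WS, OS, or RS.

WS (3×2 grid), PE[0][0]:
  [0] (0,0) acc=16 (h:4 v:16)
  [1] (0,0) acc=8 (h:2 v:8)
  [2] (0,0) acc=24 (h:6 v:24)
OS (3×2 grid), PE[0][0]:
  [0] (0,0) acc=16 (h:4 v:4)
  [1] (0,0) acc=51 (h:5 v:7)
  [2] (0,0) acc=91 (h:8 v:5)
RS (3×3 grid), PE[0][0]:
  [0] (0,0) acc=16 (h:16 v:4)
  [1] (0,0) acc=24 (h:24 v:6)
  [2] (0,0) acc=0 (h:0 v:0)

dataflow = OS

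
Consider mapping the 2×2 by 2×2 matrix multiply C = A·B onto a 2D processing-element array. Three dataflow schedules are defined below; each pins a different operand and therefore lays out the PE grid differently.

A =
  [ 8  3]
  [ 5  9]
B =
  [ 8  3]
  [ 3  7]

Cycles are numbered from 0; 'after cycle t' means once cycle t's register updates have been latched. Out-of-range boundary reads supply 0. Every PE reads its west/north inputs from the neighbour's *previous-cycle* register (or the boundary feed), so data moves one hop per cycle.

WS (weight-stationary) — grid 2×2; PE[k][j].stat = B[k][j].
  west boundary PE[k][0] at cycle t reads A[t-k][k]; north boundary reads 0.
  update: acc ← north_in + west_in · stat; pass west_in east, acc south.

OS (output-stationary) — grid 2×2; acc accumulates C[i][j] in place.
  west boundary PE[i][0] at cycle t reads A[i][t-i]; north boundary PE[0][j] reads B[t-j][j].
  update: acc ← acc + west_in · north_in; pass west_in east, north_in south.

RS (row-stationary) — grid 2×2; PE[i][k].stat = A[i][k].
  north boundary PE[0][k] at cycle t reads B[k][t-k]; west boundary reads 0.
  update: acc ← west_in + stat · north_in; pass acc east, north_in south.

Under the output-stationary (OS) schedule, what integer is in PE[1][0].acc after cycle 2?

PE[1][0].acc = 67

OS on a 2×2 grid — tracing PE[1][0] and its feeders:
  cycle 0: PE[0][0] → acc 64, east 8, south 8
  cycle 0: PE[1][0] → acc 0, east 0, south 0
  cycle 1: PE[0][0] → acc 73, east 3, south 3
  cycle 1: PE[1][0] → acc 40, east 5, south 8
  cycle 2: PE[0][0] → acc 73, east 0, south 0
  cycle 2: PE[1][0] → acc 67, east 9, south 3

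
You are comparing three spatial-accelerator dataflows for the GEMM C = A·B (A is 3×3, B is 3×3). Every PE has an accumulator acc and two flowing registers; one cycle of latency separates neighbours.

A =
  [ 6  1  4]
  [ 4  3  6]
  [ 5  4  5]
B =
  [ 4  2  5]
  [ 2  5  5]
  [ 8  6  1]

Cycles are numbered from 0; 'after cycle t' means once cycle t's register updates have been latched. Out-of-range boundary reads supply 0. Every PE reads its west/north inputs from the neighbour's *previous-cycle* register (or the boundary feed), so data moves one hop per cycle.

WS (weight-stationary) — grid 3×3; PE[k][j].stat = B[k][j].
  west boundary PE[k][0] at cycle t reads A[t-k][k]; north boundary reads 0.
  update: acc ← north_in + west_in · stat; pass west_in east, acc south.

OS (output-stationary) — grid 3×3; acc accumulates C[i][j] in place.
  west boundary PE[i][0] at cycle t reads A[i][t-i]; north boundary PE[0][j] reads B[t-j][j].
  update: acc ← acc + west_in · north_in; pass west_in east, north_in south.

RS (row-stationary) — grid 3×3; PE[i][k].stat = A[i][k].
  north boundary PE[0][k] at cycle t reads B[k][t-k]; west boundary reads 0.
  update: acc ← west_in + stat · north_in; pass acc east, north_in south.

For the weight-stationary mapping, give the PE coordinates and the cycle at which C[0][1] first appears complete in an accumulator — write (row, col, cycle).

(row, col, cycle) = (2, 1, 3)

Under WS, C[0][1] lands at PE[2][1]:
  cycle 0: PE[2][1] → acc 0, east 0, south 0
  cycle 1: PE[2][1] → acc 0, east 0, south 0
  cycle 2: PE[2][1] → acc 0, east 0, south 0
  cycle 3: PE[2][1] → acc 41, east 4, south 41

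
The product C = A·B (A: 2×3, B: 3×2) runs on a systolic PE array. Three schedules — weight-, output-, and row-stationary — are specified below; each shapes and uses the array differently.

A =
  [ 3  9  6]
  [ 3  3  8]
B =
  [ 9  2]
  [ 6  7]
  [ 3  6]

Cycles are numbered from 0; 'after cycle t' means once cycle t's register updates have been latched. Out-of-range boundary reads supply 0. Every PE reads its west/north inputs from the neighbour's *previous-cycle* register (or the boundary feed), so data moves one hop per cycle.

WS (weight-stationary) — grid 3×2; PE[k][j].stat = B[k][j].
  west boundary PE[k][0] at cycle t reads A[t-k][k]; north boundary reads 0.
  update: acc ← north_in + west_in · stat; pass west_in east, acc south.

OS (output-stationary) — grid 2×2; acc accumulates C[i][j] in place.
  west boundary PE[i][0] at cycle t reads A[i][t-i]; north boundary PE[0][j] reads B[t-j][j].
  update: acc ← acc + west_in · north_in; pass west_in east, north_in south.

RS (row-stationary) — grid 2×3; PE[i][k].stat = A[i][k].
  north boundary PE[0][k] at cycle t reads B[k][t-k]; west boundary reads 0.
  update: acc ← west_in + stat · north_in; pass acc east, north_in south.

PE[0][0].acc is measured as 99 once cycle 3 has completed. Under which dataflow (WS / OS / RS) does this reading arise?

dataflow = OS

Under WS (3×2), PE[0][0]:
  step 0 · PE0,0: acc=27; fwd→3 fwd↓27
  step 1 · PE0,0: acc=27; fwd→3 fwd↓27
  step 2 · PE0,0: acc=0; fwd→0 fwd↓0
  step 3 · PE0,0: acc=0; fwd→0 fwd↓0
Under OS (2×2), PE[0][0]:
  step 0 · PE0,0: acc=27; fwd→3 fwd↓9
  step 1 · PE0,0: acc=81; fwd→9 fwd↓6
  step 2 · PE0,0: acc=99; fwd→6 fwd↓3
  step 3 · PE0,0: acc=99; fwd→0 fwd↓0
Under RS (2×3), PE[0][0]:
  step 0 · PE0,0: acc=27; fwd→27 fwd↓9
  step 1 · PE0,0: acc=6; fwd→6 fwd↓2
  step 2 · PE0,0: acc=0; fwd→0 fwd↓0
  step 3 · PE0,0: acc=0; fwd→0 fwd↓0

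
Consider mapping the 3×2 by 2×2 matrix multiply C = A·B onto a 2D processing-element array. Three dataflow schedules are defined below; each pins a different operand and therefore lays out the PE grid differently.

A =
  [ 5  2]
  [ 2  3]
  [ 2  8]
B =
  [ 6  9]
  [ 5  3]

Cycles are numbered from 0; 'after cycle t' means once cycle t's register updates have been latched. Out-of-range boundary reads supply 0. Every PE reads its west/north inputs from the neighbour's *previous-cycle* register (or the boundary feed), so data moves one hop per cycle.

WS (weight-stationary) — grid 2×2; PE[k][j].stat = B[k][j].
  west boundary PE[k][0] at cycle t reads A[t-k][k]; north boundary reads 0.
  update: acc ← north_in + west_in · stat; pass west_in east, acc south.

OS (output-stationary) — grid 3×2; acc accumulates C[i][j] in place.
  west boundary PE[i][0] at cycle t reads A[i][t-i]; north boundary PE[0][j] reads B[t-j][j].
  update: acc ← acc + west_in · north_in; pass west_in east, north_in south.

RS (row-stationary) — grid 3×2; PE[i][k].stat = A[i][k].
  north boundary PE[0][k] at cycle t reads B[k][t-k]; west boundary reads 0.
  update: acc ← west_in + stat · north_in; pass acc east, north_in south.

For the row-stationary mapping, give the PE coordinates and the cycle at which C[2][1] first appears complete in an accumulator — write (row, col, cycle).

RS: C[2][1] accumulates in PE[2][1]:
  @0  [2,1]  acc 0  |  →0  ↓0
  @1  [2,1]  acc 0  |  →0  ↓0
  @2  [2,1]  acc 0  |  →0  ↓0
  @3  [2,1]  acc 52  |  →52  ↓5
  @4  [2,1]  acc 42  |  →42  ↓3

(row, col, cycle) = (2, 1, 4)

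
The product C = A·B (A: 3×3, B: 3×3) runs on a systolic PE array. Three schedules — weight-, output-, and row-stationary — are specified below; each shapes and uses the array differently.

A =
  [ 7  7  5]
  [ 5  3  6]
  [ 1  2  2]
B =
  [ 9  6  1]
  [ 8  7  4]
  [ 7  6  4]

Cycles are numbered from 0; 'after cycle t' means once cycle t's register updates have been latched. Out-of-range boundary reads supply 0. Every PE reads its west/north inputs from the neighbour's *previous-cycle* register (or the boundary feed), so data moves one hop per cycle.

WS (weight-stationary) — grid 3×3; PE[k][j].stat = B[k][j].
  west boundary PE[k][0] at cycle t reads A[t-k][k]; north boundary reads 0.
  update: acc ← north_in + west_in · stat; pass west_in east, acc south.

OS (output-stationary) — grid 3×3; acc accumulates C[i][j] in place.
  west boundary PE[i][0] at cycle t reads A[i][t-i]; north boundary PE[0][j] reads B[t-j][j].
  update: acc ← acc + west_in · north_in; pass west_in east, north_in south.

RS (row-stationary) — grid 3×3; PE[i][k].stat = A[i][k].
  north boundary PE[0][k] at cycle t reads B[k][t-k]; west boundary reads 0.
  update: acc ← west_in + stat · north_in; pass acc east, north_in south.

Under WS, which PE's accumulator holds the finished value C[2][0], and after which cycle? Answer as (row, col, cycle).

WS: C[2][0] accumulates in PE[2][0]:
  cycle 0: PE[2][0] → acc 0, east 0, south 0
  cycle 1: PE[2][0] → acc 0, east 0, south 0
  cycle 2: PE[2][0] → acc 154, east 5, south 154
  cycle 3: PE[2][0] → acc 111, east 6, south 111
  cycle 4: PE[2][0] → acc 39, east 2, south 39

(row, col, cycle) = (2, 0, 4)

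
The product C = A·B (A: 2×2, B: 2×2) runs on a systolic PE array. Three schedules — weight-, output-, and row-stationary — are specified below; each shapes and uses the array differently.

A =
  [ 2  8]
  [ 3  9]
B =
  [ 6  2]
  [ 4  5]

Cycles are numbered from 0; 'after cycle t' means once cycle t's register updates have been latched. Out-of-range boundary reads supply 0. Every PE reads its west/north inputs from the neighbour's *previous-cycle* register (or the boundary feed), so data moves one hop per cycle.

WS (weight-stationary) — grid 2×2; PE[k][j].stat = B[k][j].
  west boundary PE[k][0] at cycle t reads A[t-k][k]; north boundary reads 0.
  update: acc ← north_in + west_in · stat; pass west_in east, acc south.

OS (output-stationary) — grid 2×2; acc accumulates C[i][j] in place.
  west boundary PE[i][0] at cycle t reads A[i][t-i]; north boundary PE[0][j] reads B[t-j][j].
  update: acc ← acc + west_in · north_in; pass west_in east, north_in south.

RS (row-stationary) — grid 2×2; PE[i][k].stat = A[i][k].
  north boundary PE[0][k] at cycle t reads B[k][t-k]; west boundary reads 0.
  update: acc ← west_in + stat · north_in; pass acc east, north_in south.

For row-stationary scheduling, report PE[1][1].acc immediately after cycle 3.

PE[1][1].acc = 51

RS (2×2). Following PE[1][1] plus its west/north inputs:
  0: (0,1).acc=0  regs=<0,0>
  0: (1,0).acc=0  regs=<0,0>
  0: (1,1).acc=0  regs=<0,0>
  1: (0,1).acc=44  regs=<44,4>
  1: (1,0).acc=18  regs=<18,6>
  1: (1,1).acc=0  regs=<0,0>
  2: (0,1).acc=44  regs=<44,5>
  2: (1,0).acc=6  regs=<6,2>
  2: (1,1).acc=54  regs=<54,4>
  3: (0,1).acc=0  regs=<0,0>
  3: (1,0).acc=0  regs=<0,0>
  3: (1,1).acc=51  regs=<51,5>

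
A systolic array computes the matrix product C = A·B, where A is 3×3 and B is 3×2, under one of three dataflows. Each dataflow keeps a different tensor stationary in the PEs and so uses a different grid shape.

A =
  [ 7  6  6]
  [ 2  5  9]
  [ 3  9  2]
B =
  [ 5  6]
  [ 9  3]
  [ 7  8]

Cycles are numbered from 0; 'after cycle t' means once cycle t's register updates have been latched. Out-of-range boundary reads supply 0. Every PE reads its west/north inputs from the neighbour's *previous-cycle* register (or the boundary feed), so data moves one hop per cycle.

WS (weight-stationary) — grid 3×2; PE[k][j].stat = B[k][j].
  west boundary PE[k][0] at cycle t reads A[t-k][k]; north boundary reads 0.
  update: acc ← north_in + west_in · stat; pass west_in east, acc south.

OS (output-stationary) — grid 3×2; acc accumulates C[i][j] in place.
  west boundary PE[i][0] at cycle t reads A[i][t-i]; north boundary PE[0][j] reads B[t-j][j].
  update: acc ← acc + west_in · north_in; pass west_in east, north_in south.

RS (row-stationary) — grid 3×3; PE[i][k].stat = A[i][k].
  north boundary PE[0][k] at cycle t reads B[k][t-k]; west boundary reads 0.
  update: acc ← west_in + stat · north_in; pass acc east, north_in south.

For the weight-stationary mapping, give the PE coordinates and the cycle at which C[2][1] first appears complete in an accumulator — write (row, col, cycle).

Under WS, C[2][1] lands at PE[2][1]:
  [0] (2,1) acc=0 (h:0 v:0)
  [1] (2,1) acc=0 (h:0 v:0)
  [2] (2,1) acc=0 (h:0 v:0)
  [3] (2,1) acc=108 (h:6 v:108)
  [4] (2,1) acc=99 (h:9 v:99)
  [5] (2,1) acc=61 (h:2 v:61)

(row, col, cycle) = (2, 1, 5)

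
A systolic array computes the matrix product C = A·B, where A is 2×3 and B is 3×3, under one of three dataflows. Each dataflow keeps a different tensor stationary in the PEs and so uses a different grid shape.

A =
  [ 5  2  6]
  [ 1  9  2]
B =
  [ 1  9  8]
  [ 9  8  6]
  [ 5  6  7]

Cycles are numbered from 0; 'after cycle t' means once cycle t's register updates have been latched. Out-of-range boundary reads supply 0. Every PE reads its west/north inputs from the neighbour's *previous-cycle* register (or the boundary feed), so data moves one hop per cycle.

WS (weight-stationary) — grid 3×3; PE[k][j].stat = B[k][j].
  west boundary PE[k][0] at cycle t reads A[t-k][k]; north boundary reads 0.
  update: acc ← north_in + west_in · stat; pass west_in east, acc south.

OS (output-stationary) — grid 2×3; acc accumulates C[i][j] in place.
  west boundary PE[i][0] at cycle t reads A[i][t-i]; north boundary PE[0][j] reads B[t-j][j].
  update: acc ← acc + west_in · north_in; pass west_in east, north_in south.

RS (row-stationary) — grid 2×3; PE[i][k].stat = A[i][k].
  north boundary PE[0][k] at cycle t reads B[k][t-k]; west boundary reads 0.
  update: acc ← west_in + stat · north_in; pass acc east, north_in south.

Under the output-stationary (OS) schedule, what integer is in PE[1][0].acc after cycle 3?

PE[1][0].acc = 92

OS on a 2×3 grid — tracing PE[1][0] and its feeders:
  cycle 0: PE[0][0] → acc 5, east 5, south 1
  cycle 0: PE[1][0] → acc 0, east 0, south 0
  cycle 1: PE[0][0] → acc 23, east 2, south 9
  cycle 1: PE[1][0] → acc 1, east 1, south 1
  cycle 2: PE[0][0] → acc 53, east 6, south 5
  cycle 2: PE[1][0] → acc 82, east 9, south 9
  cycle 3: PE[0][0] → acc 53, east 0, south 0
  cycle 3: PE[1][0] → acc 92, east 2, south 5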